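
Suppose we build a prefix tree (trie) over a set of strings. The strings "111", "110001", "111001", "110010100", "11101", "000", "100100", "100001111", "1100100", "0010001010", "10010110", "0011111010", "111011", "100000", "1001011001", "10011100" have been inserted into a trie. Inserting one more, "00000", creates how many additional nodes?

2

"000" is already a path in the trie; the remaining "00" must be added.
So 5 − 3 = 2 new nodes.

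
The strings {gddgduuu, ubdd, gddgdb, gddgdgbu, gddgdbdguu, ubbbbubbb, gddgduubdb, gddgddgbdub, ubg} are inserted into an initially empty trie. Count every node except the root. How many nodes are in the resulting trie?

37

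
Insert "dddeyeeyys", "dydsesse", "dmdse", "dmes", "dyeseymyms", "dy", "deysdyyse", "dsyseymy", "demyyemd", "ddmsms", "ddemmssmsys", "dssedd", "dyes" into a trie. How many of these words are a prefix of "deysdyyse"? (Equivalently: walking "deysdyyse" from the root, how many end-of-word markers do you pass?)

1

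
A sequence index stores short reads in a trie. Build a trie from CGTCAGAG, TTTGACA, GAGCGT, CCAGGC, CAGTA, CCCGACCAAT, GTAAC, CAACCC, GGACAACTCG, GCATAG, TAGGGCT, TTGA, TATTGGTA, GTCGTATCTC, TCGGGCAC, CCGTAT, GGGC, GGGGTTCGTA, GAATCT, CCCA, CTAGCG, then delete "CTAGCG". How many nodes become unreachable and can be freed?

5

A node on "CTAGCG"'s path can go only if nothing else ends at it or branches off below it.
The suffix "TAGCG" (5 nodes) is used only by "CTAGCG"; the node for "C" still has the child "G", so pruning stops there.
Nodes removed: 5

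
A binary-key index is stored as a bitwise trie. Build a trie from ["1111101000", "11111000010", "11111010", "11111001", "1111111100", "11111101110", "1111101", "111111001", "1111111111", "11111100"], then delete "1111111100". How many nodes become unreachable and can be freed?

2

Walk "1111111100" from the leaf back toward the root, removing each node that no remaining word uses.
The suffix "00" (2 nodes) is used only by "1111111100"; the node for "11111111" still has the child "1", so pruning stops there.
Nodes removed: 2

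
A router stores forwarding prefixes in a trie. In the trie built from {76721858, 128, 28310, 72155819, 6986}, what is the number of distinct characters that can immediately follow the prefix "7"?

Walk "7" from the root, arriving at one node.
Characters that immediately follow "7" among the stored strings: {2, 6}.
That node has 2 child edges.

2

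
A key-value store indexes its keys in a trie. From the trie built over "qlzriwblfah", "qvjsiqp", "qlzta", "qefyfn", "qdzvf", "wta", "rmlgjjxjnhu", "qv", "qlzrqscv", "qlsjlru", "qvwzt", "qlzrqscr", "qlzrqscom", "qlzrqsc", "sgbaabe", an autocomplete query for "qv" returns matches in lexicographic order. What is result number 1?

qv

Filter for "qv…" and sort: "qv", "qvjsiqp", "qvwzt"
Position 1: qv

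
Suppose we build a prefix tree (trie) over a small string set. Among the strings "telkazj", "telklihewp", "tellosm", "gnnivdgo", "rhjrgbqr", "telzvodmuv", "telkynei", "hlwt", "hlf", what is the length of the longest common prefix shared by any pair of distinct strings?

4

Look for the deepest trie node that still has at least two words in its subtree.
"telkazj" and "telklihewp" agree on "telk" (4 characters) before diverging; nothing deeper is shared.
Longest shared-prefix length: 4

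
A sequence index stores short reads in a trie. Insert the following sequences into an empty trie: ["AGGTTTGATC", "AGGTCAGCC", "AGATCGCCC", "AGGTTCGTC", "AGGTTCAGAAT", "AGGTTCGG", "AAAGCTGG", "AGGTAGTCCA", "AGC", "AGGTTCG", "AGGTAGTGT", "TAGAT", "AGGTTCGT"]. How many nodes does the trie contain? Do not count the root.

Count nodes per top-level branch (shared prefixes stored once):
  'A'-branch (AAAGCTGG, AGATCGCCC, AGC, AGGTAGTCCA, AGGTAGTGT, AGGTCAGCC, AGGTTCAGAAT, AGGTTCG, AGGTTCGG, AGGTTCGT, AGGTTCGTC, AGGTTTGATC): 48 nodes
  'T'-branch (TAGAT): 5 nodes
Sum: 53

53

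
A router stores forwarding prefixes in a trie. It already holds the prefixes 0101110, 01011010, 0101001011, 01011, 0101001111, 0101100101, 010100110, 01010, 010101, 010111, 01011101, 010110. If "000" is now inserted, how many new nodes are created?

The longest prefix of "000" already in the trie is "0" (length 1).
Each of the 2 remaining characters creates one node.

2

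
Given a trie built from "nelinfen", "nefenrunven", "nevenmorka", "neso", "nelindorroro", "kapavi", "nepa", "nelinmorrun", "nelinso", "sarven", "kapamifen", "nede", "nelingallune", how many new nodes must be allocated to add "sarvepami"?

4

The longest prefix of "sarvepami" already in the trie is "sarve" (length 5).
Each of the 4 remaining characters creates one node.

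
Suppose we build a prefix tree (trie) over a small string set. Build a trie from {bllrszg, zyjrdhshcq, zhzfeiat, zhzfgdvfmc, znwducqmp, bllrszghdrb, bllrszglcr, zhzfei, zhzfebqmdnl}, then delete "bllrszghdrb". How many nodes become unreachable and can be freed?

4

A node on "bllrszghdrb"'s path can go only if nothing else ends at it or branches off below it.
The suffix "hdrb" (4 nodes) is used only by "bllrszghdrb"; the node for "bllrszg" still has the child "l", so pruning stops there.
Nodes removed: 4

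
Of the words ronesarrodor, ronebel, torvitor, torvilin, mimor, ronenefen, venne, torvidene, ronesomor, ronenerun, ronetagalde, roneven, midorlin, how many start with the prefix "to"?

3

Traverse to the node for "to", then collect every word in that subtree.
Words under "to": torvidene, torvilin, torvitor
Count: 3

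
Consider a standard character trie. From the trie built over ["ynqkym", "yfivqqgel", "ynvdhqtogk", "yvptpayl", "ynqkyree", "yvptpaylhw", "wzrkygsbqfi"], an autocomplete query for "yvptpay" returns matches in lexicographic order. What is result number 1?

Filter for "yvptpay…" and sort: "yvptpayl", "yvptpaylhw"
Position 1: yvptpayl

yvptpayl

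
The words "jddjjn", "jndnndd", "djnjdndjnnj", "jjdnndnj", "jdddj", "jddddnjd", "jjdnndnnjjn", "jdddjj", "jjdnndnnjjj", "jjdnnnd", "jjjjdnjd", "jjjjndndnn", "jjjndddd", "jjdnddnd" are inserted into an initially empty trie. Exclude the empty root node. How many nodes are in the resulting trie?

65

For each word, the new-node count is its length minus the longest prefix already in the trie:
  "jddjjn" → 6 new (j, d, d, j, j, n)
  "jndnndd" → prefix "j" already present; 6 new (n, d, n, n, d, d)
  "djnjdndjnnj" → 11 new (d, j, n, j, d, n, d, j, n, n, j)
  "jjdnndnj" → prefix "j" already present; 7 new (j, d, n, n, d, n, j)
  "jdddj" → prefix "jdd" already present; 2 new (d, j)
  "jddddnjd" → prefix "jddd" already present; 4 new (d, n, j, d)
  "jjdnndnnjjn" → prefix "jjdnndn" already present; 4 new (n, j, j, n)
  "jdddjj" → prefix "jdddj" already present; 1 new (j)
  "jjdnndnnjjj" → prefix "jjdnndnnjj" already present; 1 new (j)
  "jjdnnnd" → prefix "jjdnn" already present; 2 new (n, d)
  "jjjjdnjd" → prefix "jj" already present; 6 new (j, j, d, n, j, d)
  "jjjjndndnn" → prefix "jjjj" already present; 6 new (n, d, n, d, n, n)
  "jjjndddd" → prefix "jjj" already present; 5 new (n, d, d, d, d)
  "jjdnddnd" → prefix "jjdn" already present; 4 new (d, d, n, d)
Total nodes = 6 + 6 + 11 + 7 + 2 + 4 + 4 + 1 + 1 + 2 + 6 + 6 + 5 + 4 = 65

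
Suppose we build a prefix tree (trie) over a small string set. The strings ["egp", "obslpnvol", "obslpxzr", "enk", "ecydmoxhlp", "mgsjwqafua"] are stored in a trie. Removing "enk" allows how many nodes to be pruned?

2

A node on "enk"'s path can go only if nothing else ends at it or branches off below it.
The suffix "nk" (2 nodes) is used only by "enk"; the node for "e" still has the child "g", so pruning stops there.
Nodes removed: 2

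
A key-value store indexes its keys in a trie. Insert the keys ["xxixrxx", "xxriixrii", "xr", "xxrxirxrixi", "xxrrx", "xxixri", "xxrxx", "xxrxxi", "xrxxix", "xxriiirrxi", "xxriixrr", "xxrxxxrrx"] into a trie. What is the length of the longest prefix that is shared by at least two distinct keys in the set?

7

Look for the deepest trie node that still has at least two words in its subtree.
e.g. "xxriixrii" and "xxriixrr" share the prefix "xxriixr" of length 7; no pair shares a longer one.
Longest shared-prefix length: 7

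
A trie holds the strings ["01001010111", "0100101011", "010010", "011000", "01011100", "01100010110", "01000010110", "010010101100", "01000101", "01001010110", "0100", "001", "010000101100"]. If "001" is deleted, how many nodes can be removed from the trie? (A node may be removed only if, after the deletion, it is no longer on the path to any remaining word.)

2

After clearing the end-marker at "001", prune upward until reaching a node still needed by another word.
The suffix "01" (2 nodes) is used only by "001"; the node for "0" still has the child "1", so pruning stops there.
Nodes removed: 2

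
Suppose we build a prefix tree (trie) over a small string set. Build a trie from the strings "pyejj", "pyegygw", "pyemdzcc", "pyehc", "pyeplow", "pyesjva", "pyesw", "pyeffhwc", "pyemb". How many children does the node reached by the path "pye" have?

Walk "pye" from the root, arriving at one node.
Characters that immediately follow "pye" among the stored strings: {f, g, h, j, m, p, s}.
That node has 7 child edges.

7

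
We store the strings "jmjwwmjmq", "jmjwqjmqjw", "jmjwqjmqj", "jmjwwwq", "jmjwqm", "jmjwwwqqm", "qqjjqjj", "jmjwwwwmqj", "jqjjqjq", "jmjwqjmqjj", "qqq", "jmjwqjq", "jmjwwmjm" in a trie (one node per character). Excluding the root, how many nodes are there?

40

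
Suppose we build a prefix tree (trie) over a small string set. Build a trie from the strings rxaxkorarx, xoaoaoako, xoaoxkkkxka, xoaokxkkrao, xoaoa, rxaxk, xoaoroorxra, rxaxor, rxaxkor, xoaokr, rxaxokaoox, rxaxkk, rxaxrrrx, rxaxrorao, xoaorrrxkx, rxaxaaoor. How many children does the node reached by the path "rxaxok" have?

Walk "rxaxok" from the root, arriving at one node.
Characters that immediately follow "rxaxok" among the stored strings: {a}.
That node has 1 child edge.

1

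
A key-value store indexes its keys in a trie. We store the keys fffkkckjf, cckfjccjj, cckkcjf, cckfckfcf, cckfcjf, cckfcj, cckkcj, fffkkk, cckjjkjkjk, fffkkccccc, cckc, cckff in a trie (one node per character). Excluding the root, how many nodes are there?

Count nodes per top-level branch (shared prefixes stored once):
  'c'-branch (cckc, cckfcj, cckfcjf, cckfckfcf, cckff, cckfjccjj, cckjjkjkjk, cckkcj, cckkcjf): 29 nodes
  'f'-branch (fffkkccccc, fffkkckjf, fffkkk): 14 nodes
Sum: 43

43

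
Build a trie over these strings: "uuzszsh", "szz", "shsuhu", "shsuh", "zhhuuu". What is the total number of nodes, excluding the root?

21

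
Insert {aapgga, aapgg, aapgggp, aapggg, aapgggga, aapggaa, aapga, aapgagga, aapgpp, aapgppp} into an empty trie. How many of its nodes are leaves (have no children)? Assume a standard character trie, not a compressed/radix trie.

5

Leaves are exactly the stored words that no other stored word extends.
Those words: "aapgagga", "aapggaa", "aapgggga", "aapgggp", "aapgppp"
Leaf count: 5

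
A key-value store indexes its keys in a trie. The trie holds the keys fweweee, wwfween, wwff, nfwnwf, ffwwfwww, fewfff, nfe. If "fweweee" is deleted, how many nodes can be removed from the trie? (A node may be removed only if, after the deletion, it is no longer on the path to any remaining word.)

6

A node on "fweweee"'s path can go only if nothing else ends at it or branches off below it.
The suffix "weweee" (6 nodes) is used only by "fweweee"; the node for "f" still has the child "f", so pruning stops there.
Nodes removed: 6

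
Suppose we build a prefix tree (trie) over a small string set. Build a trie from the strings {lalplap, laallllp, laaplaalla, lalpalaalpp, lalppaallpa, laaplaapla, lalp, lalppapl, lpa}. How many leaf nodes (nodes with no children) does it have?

Leaves are exactly the stored words that no other stored word extends.
Those words: "laallllp", "laaplaalla", "laaplaapla", "lalpalaalpp", "lalplap", "lalppaallpa", "lalppapl", "lpa"
Leaf count: 8

8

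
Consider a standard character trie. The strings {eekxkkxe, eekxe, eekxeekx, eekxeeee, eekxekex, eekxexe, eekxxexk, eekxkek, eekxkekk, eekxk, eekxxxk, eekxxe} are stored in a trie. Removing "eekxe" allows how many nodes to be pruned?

0

A node on "eekxe"'s path can go only if nothing else ends at it or branches off below it.
Every node on "eekxe" is still needed (e.g. by "eekxeekx"), so nothing is freed.
Nodes removed: 0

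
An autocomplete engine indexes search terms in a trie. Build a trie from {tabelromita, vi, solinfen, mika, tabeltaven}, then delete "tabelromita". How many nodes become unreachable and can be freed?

Walk "tabelromita" from the leaf back toward the root, removing each node that no remaining word uses.
The suffix "romita" (6 nodes) is used only by "tabelromita"; the node for "tabel" still has the child "t", so pruning stops there.
Nodes removed: 6

6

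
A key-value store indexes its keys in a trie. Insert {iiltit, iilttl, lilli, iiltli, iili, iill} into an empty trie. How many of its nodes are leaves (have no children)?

6

Leaves are exactly the stored words that no other stored word extends.
Those words: "iili", "iill", "iiltit", "iiltli", "iilttl", "lilli"
Leaf count: 6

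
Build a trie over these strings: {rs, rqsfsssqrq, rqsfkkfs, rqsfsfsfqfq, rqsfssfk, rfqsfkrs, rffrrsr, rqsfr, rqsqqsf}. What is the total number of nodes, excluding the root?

40

Trie structure (* marks end of a word):
(root)
└─ r
   ├─ f
   │  ├─ f
   │  │  └─ r
   │  │     └─ r
   │  │        └─ s
   │  │           └─ r *
   │  └─ q
   │     └─ s
   │        └─ f
   │           └─ k
   │              └─ r
   │                 └─ s *
   ├─ q
   │  └─ s
   │     ├─ f
   │     │  ├─ k
   │     │  │  └─ k
   │     │  │     └─ f
   │     │  │        └─ s *
   │     │  ├─ r *
   │     │  └─ s
   │     │     ├─ f
   │     │     │  └─ s
   │     │     │     └─ f
   │     │     │        └─ q
   │     │     │           └─ f
   │     │     │              └─ q *
   │     │     └─ s
   │     │        ├─ f
   │     │        │  └─ k *
   │     │        └─ s
   │     │           └─ q
   │     │              └─ r
   │     │                 └─ q *
   │     └─ q
   │        └─ q
   │           └─ s
   │              └─ f *
   └─ s *
Counting every labelled node above: 40.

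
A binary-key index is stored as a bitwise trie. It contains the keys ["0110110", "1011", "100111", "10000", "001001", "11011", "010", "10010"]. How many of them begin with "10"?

4

Walk to "10"; the words in its subtree are exactly those with that prefix.
Words under "10": 10000, 10010, 100111, 1011
Count: 4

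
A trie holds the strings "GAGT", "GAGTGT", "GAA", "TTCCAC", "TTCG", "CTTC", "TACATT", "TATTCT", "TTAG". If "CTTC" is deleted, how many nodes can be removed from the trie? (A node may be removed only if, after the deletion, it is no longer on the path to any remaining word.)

A node on "CTTC"'s path can go only if nothing else ends at it or branches off below it.
No other word shares any prefix with "CTTC", so all 4 of its nodes go.
Nodes removed: 4

4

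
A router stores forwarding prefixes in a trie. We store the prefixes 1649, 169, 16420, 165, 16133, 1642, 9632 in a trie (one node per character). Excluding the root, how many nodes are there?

Insert word by word; a character creates a node only if that edge doesn't already exist:
  "1649" → 4 new (1, 6, 4, 9)
  "169" → prefix "16" already present; 1 new (9)
  "16420" → prefix "164" already present; 2 new (2, 0)
  "165" → prefix "16" already present; 1 new (5)
  "16133" → prefix "16" already present; 3 new (1, 3, 3)
  "1642" → prefix "1642" already present; 0 new (none)
  "9632" → 4 new (9, 6, 3, 2)
Total nodes = 4 + 1 + 2 + 1 + 3 + 0 + 4 = 15

15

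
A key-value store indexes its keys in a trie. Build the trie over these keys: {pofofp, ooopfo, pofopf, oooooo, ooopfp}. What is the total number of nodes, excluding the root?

18

Count nodes per top-level branch (shared prefixes stored once):
  'o'-branch (oooooo, ooopfo, ooopfp): 10 nodes
  'p'-branch (pofofp, pofopf): 8 nodes
Sum: 18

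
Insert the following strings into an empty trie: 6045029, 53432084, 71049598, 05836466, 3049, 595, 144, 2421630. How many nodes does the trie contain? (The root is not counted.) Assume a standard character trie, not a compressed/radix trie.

47

Trace insertions, counting only characters that open a new branch:
  "6045029" → 7 new (6, 0, 4, 5, 0, 2, 9)
  "53432084" → 8 new (5, 3, 4, 3, 2, 0, 8, 4)
  "71049598" → 8 new (7, 1, 0, 4, 9, 5, 9, 8)
  "05836466" → 8 new (0, 5, 8, 3, 6, 4, 6, 6)
  "3049" → 4 new (3, 0, 4, 9)
  "595" → prefix "5" already present; 2 new (9, 5)
  "144" → 3 new (1, 4, 4)
  "2421630" → 7 new (2, 4, 2, 1, 6, 3, 0)
Total nodes = 7 + 8 + 8 + 8 + 4 + 2 + 3 + 7 = 47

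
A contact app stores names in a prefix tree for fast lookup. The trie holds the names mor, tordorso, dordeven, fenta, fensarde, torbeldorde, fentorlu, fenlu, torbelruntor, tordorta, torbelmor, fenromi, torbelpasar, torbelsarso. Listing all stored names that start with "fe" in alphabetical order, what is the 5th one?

fentorlu

Words with prefix "fe", in lexicographic order: "fenlu", "fenromi", "fensarde", "fenta", "fentorlu"
The 5th is fentorlu.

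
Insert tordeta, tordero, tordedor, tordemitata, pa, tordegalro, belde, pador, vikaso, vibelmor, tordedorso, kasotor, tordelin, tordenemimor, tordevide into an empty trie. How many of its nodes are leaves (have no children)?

Leaves are exactly the stored words that no other stored word extends.
Those words: "belde", "kasotor", "pador", "tordedorso", "tordegalro", "tordelin", "tordemitata", "tordenemimor", "tordero", "tordeta", "tordevide", "vibelmor", "vikaso"
Leaf count: 13

13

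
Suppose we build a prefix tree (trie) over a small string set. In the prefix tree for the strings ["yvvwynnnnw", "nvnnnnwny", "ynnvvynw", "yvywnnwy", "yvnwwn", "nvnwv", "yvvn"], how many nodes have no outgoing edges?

7

A leaf is a node with no children — equivalently, the end of a word that is not a proper prefix of any other stored word.
Those words: "nvnnnnwny", "nvnwv", "ynnvvynw", "yvnwwn", "yvvn", "yvvwynnnnw", "yvywnnwy"
Leaf count: 7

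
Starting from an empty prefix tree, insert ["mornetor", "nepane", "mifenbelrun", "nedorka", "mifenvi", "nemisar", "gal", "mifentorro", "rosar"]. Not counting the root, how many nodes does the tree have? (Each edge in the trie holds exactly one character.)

49

For each word, the new-node count is its length minus the longest prefix already in the trie:
  "mornetor" → 8 new (m, o, r, n, e, t, o, r)
  "nepane" → 6 new (n, e, p, a, n, e)
  "mifenbelrun" → prefix "m" already present; 10 new (i, f, e, n, b, e, l, r, u, n)
  "nedorka" → prefix "ne" already present; 5 new (d, o, r, k, a)
  "mifenvi" → prefix "mifen" already present; 2 new (v, i)
  "nemisar" → prefix "ne" already present; 5 new (m, i, s, a, r)
  "gal" → 3 new (g, a, l)
  "mifentorro" → prefix "mifen" already present; 5 new (t, o, r, r, o)
  "rosar" → 5 new (r, o, s, a, r)
Total nodes = 8 + 6 + 10 + 5 + 2 + 5 + 3 + 5 + 5 = 49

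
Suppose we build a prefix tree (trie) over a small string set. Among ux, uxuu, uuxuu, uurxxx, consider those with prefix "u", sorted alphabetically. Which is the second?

Words with prefix "u", in lexicographic order: "uurxxx", "uuxuu", "ux", "uxuu"
The 2nd is uuxuu.

uuxuu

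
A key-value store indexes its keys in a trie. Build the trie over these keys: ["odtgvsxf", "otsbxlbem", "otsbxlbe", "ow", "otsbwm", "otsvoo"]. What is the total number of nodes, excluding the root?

22

Count nodes per top-level branch (shared prefixes stored once):
  'o'-branch (odtgvsxf, otsbwm, otsbxlbe, otsbxlbem, otsvoo, ow): 22 nodes
Sum: 22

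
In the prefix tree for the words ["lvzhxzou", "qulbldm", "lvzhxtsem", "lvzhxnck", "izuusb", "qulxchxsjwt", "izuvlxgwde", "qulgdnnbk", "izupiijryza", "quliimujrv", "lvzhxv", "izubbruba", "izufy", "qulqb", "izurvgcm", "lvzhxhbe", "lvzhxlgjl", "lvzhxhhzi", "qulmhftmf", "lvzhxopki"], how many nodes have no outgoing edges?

20

Leaves are exactly the stored words that no other stored word extends.
Those words: "izubbruba", "izufy", "izupiijryza", "izurvgcm", "izuusb", "izuvlxgwde", "lvzhxhbe", "lvzhxhhzi", "lvzhxlgjl", "lvzhxnck", "lvzhxopki", "lvzhxtsem", "lvzhxv", "lvzhxzou", "qulbldm", "qulgdnnbk", "quliimujrv", "qulmhftmf", "qulqb", "qulxchxsjwt"
Leaf count: 20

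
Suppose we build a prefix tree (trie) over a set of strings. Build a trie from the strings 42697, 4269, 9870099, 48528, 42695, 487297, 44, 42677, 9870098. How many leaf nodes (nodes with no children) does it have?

8

Leaves are exactly the stored words that no other stored word extends.
Those words: "42677", "42695", "42697", "44", "48528", "487297", "9870098", "9870099"
Leaf count: 8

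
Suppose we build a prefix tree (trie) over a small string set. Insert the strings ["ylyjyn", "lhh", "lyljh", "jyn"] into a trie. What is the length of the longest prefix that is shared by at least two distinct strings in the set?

Look for the deepest trie node that still has at least two words in its subtree.
e.g. "lhh" and "lyljh" share the prefix "l" of length 1; no pair shares a longer one.
Longest shared-prefix length: 1

1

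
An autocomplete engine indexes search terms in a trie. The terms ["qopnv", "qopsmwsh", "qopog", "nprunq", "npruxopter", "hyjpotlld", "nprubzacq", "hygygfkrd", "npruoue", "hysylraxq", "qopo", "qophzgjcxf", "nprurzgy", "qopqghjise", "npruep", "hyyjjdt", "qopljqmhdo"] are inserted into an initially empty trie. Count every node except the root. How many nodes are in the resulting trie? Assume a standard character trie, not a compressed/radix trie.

87

Trace insertions, counting only characters that open a new branch:
  "qopnv" → 5 new (q, o, p, n, v)
  "qopsmwsh" → prefix "qop" already present; 5 new (s, m, w, s, h)
  "qopog" → prefix "qop" already present; 2 new (o, g)
  "nprunq" → 6 new (n, p, r, u, n, q)
  "npruxopter" → prefix "npru" already present; 6 new (x, o, p, t, e, r)
  "hyjpotlld" → 9 new (h, y, j, p, o, t, l, l, d)
  "nprubzacq" → prefix "npru" already present; 5 new (b, z, a, c, q)
  "hygygfkrd" → prefix "hy" already present; 7 new (g, y, g, f, k, r, d)
  "npruoue" → prefix "npru" already present; 3 new (o, u, e)
  "hysylraxq" → prefix "hy" already present; 7 new (s, y, l, r, a, x, q)
  "qopo" → prefix "qopo" already present; 0 new (none)
  "qophzgjcxf" → prefix "qop" already present; 7 new (h, z, g, j, c, x, f)
  "nprurzgy" → prefix "npru" already present; 4 new (r, z, g, y)
  "qopqghjise" → prefix "qop" already present; 7 new (q, g, h, j, i, s, e)
  "npruep" → prefix "npru" already present; 2 new (e, p)
  "hyyjjdt" → prefix "hy" already present; 5 new (y, j, j, d, t)
  "qopljqmhdo" → prefix "qop" already present; 7 new (l, j, q, m, h, d, o)
Total nodes = 5 + 5 + 2 + 6 + 6 + 9 + 5 + 7 + 3 + 7 + 0 + 7 + 4 + 7 + 2 + 5 + 7 = 87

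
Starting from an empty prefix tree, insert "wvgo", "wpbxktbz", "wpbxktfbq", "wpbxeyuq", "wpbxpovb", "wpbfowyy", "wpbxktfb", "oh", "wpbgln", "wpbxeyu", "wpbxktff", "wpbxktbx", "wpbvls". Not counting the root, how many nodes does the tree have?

Count nodes per top-level branch (shared prefixes stored once):
  'o'-branch (oh): 2 nodes
  'w'-branch (wpbfowyy, wpbgln, wpbvls, wpbxeyu, wpbxeyuq, wpbxktbx, wpbxktbz, wpbxktfb, wpbxktfbq, wpbxktff, wpbxpovb, wvgo): 35 nodes
Sum: 37

37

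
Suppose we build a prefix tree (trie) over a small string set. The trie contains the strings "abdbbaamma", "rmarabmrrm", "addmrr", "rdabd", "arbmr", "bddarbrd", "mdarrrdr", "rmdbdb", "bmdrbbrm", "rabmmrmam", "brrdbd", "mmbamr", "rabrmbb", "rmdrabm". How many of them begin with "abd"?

1

Walk to "abd"; the words in its subtree are exactly those with that prefix.
Matches: "abdbbaamma"
Count: 1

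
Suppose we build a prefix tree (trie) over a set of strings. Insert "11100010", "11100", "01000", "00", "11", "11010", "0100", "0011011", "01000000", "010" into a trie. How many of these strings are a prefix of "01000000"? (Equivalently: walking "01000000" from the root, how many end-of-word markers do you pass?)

4

Walk "01000000" from the root; an end-of-word marker is hit whenever a stored word is a prefix of "01000000".
Prefixes of the query that are stored words: "010", "0100", "01000", "01000000"
Count: 4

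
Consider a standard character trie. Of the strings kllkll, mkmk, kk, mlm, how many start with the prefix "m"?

2

Filter for entries beginning with "m":
Matches: "mkmk", "mlm"
Count: 2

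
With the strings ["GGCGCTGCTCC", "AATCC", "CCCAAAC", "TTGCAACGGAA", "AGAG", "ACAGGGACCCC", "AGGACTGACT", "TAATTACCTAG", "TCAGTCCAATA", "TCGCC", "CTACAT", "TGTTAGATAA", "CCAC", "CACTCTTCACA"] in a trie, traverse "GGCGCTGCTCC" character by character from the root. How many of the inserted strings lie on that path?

Walk "GGCGCTGCTCC" from the root; an end-of-word marker is hit whenever a stored word is a prefix of "GGCGCTGCTCC".
Prefixes of the query that are stored words: "GGCGCTGCTCC"
Count: 1

1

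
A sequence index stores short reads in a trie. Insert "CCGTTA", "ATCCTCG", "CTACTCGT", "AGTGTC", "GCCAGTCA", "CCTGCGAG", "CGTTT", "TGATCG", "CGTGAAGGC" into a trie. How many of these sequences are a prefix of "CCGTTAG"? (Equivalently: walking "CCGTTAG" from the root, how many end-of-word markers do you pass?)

1

Walk "CCGTTAG" from the root; an end-of-word marker is hit whenever a stored word is a prefix of "CCGTTAG".
Prefixes of the query that are stored words: "CCGTTA"
Count: 1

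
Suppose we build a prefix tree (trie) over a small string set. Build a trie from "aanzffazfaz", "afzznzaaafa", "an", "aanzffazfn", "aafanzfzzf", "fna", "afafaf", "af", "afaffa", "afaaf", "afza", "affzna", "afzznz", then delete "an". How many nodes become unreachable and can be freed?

After clearing the end-marker at "an", prune upward until reaching a node still needed by another word.
The suffix "n" (1 node) is used only by "an"; the node for "a" still has the child "a", so pruning stops there.
Nodes removed: 1

1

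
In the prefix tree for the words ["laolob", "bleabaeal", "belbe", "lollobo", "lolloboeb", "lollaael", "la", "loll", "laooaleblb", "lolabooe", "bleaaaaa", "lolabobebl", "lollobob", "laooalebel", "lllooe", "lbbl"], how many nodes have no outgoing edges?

A leaf is a node with no children — equivalently, the end of a word that is not a proper prefix of any other stored word.
Those words: "belbe", "bleaaaaa", "bleabaeal", "laolob", "laooalebel", "laooaleblb", "lbbl", "lllooe", "lolabobebl", "lolabooe", "lollaael", "lollobob", "lolloboeb"
Leaf count: 13

13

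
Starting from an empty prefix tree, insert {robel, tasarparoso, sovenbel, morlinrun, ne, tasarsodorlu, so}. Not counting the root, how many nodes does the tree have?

Insert word by word; a character creates a node only if that edge doesn't already exist:
  "robel" → 5 new (r, o, b, e, l)
  "tasarparoso" → 11 new (t, a, s, a, r, p, a, r, o, s, o)
  "sovenbel" → 8 new (s, o, v, e, n, b, e, l)
  "morlinrun" → 9 new (m, o, r, l, i, n, r, u, n)
  "ne" → 2 new (n, e)
  "tasarsodorlu" → prefix "tasar" already present; 7 new (s, o, d, o, r, l, u)
  "so" → prefix "so" already present; 0 new (none)
Total nodes = 5 + 11 + 8 + 9 + 2 + 7 + 0 = 42

42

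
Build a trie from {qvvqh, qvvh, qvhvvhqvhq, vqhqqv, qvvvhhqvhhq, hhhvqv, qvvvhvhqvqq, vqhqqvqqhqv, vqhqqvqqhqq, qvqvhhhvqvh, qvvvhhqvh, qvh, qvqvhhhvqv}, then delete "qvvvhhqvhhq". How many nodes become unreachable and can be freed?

2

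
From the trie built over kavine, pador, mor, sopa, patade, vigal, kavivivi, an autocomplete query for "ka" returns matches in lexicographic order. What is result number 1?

Filter for "ka…" and sort: "kavine", "kavivivi"
Position 1: kavine

kavine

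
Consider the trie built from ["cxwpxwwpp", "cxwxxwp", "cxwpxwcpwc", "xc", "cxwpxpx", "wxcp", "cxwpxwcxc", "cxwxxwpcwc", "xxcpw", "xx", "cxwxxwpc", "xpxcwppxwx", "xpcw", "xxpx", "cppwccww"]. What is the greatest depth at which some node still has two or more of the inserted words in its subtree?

8

Equivalently: take the maximum, over all pairs, of their longest common prefix length.
e.g. "cxwxxwpc" and "cxwxxwpcwc" share the prefix "cxwxxwpc" of length 8; no pair shares a longer one.
Longest shared-prefix length: 8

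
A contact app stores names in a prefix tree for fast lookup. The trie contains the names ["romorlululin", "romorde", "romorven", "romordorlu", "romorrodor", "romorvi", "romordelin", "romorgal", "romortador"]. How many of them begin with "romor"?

9

Walk to "romor"; the words in its subtree are exactly those with that prefix.
Matches: "romorde", "romordelin", "romordorlu", "romorgal", "romorlululin", "romorrodor", "romortador", "romorven", "romorvi"
Count: 9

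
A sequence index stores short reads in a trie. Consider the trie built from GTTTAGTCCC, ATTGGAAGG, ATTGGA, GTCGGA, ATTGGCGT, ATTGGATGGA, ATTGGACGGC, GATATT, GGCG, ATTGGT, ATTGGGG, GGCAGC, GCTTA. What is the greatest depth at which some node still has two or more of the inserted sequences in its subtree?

The deepest shared node is where two words last agree before diverging.
"ATTGGA" and "ATTGGAAGG" agree on "ATTGGA" (6 characters) before diverging; nothing deeper is shared.
Longest shared-prefix length: 6

6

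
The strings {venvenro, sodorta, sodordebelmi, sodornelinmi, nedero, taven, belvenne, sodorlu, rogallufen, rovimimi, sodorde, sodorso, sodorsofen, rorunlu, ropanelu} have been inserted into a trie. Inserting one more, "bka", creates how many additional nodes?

Walking "bka" from the root, the first 1 characters ("b") follow existing edges; "k" is the first miss.
So 3 − 1 = 2 new nodes.

2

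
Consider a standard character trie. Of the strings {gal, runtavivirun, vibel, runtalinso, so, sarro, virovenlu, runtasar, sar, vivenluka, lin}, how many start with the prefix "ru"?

Traverse to the node for "ru", then collect every word in that subtree.
Words under "ru": runtalinso, runtasar, runtavivirun
Count: 3

3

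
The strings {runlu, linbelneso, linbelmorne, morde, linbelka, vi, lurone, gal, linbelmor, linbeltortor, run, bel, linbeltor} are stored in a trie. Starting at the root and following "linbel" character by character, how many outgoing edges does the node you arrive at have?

4

Follow the path "linbel" to its node, then look at its outgoing edges.
Distinct next characters after "linbel": k, m, n, t.
That node has 4 child edges.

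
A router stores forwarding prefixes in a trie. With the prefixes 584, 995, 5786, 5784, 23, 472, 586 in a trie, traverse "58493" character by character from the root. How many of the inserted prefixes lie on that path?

Walk "58493" from the root; an end-of-word marker is hit whenever a stored word is a prefix of "58493".
Prefixes of the query that are stored words: "584"
Count: 1

1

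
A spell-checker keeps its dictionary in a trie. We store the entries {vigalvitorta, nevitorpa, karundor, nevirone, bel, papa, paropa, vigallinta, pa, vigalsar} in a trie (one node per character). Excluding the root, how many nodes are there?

52

Insert word by word; a character creates a node only if that edge doesn't already exist:
  "vigalvitorta" → 12 new (v, i, g, a, l, v, i, t, o, r, t, a)
  "nevitorpa" → 9 new (n, e, v, i, t, o, r, p, a)
  "karundor" → 8 new (k, a, r, u, n, d, o, r)
  "nevirone" → prefix "nevi" already present; 4 new (r, o, n, e)
  "bel" → 3 new (b, e, l)
  "papa" → 4 new (p, a, p, a)
  "paropa" → prefix "pa" already present; 4 new (r, o, p, a)
  "vigallinta" → prefix "vigal" already present; 5 new (l, i, n, t, a)
  "pa" → prefix "pa" already present; 0 new (none)
  "vigalsar" → prefix "vigal" already present; 3 new (s, a, r)
Total nodes = 12 + 9 + 8 + 4 + 3 + 4 + 4 + 5 + 0 + 3 = 52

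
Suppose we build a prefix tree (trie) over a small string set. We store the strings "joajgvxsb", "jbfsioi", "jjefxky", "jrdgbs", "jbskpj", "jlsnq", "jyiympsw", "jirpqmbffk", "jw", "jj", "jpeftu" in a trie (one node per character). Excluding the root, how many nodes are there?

Count nodes per top-level branch (shared prefixes stored once):
  'j'-branch (jbfsioi, jbskpj, jirpqmbffk, jj, jjefxky, jlsnq, joajgvxsb, jpeftu, jrdgbs, jw, jyiympsw): 56 nodes
Sum: 56

56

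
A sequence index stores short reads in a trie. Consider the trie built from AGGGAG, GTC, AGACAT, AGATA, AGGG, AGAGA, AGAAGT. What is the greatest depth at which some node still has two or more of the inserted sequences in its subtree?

4

Equivalently: take the maximum, over all pairs, of their longest common prefix length.
"AGGG" and "AGGGAG" agree on "AGGG" (4 characters) before diverging; nothing deeper is shared.
Longest shared-prefix length: 4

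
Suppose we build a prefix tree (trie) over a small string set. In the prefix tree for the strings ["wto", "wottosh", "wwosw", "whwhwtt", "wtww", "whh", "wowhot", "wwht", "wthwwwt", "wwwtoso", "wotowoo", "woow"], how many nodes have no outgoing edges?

12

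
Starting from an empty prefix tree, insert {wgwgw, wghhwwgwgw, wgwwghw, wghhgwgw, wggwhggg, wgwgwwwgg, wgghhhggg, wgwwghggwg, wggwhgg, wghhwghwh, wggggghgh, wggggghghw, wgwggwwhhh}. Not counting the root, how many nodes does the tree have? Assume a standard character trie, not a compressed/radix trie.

58

For each word, the new-node count is its length minus the longest prefix already in the trie:
  "wgwgw" → 5 new (w, g, w, g, w)
  "wghhwwgwgw" → prefix "wg" already present; 8 new (h, h, w, w, g, w, g, w)
  "wgwwghw" → prefix "wgw" already present; 4 new (w, g, h, w)
  "wghhgwgw" → prefix "wghh" already present; 4 new (g, w, g, w)
  "wggwhggg" → prefix "wg" already present; 6 new (g, w, h, g, g, g)
  "wgwgwwwgg" → prefix "wgwgw" already present; 4 new (w, w, g, g)
  "wgghhhggg" → prefix "wgg" already present; 6 new (h, h, h, g, g, g)
  "wgwwghggwg" → prefix "wgwwgh" already present; 4 new (g, g, w, g)
  "wggwhgg" → prefix "wggwhgg" already present; 0 new (none)
  "wghhwghwh" → prefix "wghhw" already present; 4 new (g, h, w, h)
  "wggggghgh" → prefix "wgg" already present; 6 new (g, g, g, h, g, h)
  "wggggghghw" → prefix "wggggghgh" already present; 1 new (w)
  "wgwggwwhhh" → prefix "wgwg" already present; 6 new (g, w, w, h, h, h)
Total nodes = 5 + 8 + 4 + 4 + 6 + 4 + 6 + 4 + 0 + 4 + 6 + 1 + 6 = 58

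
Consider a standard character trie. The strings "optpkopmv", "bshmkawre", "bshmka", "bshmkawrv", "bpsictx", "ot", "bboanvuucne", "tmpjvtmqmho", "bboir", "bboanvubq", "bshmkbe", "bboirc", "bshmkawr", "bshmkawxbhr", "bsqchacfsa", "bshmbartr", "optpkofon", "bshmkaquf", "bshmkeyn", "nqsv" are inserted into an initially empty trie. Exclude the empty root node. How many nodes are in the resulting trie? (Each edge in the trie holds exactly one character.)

Count nodes per top-level branch (shared prefixes stored once):
  'b'-branch (bboanvubq, bboanvuucne, bboir, bboirc, bpsictx, bshmbartr, bshmka, bshmkaquf, bshmkawr, bshmkawre, bshmkawrv, bshmkawxbhr, bshmkbe, bshmkeyn, bsqchacfsa): 56 nodes
  'n'-branch (nqsv): 4 nodes
  'o'-branch (optpkofon, optpkopmv, ot): 13 nodes
  't'-branch (tmpjvtmqmho): 11 nodes
Sum: 84

84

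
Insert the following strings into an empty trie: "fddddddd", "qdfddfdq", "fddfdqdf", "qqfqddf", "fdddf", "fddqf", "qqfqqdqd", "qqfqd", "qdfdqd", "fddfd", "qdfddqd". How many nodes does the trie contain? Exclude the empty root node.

Trace insertions, counting only characters that open a new branch:
  "fddddddd" → 8 new (f, d, d, d, d, d, d, d)
  "qdfddfdq" → 8 new (q, d, f, d, d, f, d, q)
  "fddfdqdf" → prefix "fdd" already present; 5 new (f, d, q, d, f)
  "qqfqddf" → prefix "q" already present; 6 new (q, f, q, d, d, f)
  "fdddf" → prefix "fddd" already present; 1 new (f)
  "fddqf" → prefix "fdd" already present; 2 new (q, f)
  "qqfqqdqd" → prefix "qqfq" already present; 4 new (q, d, q, d)
  "qqfqd" → prefix "qqfqd" already present; 0 new (none)
  "qdfdqd" → prefix "qdfd" already present; 2 new (q, d)
  "fddfd" → prefix "fddfd" already present; 0 new (none)
  "qdfddqd" → prefix "qdfdd" already present; 2 new (q, d)
Total nodes = 8 + 8 + 5 + 6 + 1 + 2 + 4 + 0 + 2 + 0 + 2 = 38

38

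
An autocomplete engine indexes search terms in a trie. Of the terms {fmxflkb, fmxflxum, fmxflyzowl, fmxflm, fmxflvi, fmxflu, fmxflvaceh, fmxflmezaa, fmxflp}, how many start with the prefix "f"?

Traverse to the node for "f", then collect every word in that subtree.
Words under "f": fmxflkb, fmxflm, fmxflmezaa, fmxflp, fmxflu, fmxflvaceh, fmxflvi, fmxflxum, fmxflyzowl
Count: 9

9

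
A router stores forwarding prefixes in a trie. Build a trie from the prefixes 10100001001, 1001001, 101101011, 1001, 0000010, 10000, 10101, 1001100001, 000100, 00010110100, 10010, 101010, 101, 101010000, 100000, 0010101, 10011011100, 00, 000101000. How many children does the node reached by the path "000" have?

2

The children of the "000" node are the distinct next characters among strings starting with "000".
Characters that immediately follow "000" among the stored strings: {0, 1}.
That node has 2 child edges.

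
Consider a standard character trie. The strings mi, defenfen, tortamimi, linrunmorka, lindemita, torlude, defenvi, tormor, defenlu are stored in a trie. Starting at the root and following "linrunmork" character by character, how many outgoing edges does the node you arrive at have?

1

Walk "linrunmork" from the root, arriving at one node.
Distinct next characters after "linrunmork": a.
That node has 1 child edge.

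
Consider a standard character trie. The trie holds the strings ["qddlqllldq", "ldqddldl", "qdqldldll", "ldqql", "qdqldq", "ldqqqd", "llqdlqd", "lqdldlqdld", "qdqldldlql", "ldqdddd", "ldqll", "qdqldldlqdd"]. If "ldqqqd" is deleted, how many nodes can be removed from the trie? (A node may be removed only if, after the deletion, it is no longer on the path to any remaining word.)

2

Walk "ldqqqd" from the leaf back toward the root, removing each node that no remaining word uses.
The suffix "qd" (2 nodes) is used only by "ldqqqd"; the node for "ldqq" still has the child "l", so pruning stops there.
Nodes removed: 2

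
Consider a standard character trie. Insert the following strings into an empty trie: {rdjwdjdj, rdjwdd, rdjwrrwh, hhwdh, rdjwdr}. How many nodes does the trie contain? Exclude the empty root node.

19

Trie structure (* marks end of a word):
(root)
├─ h
│  └─ h
│     └─ w
│        └─ d
│           └─ h *
└─ r
   └─ d
      └─ j
         └─ w
            ├─ d
            │  ├─ d *
            │  ├─ j
            │  │  └─ d
            │  │     └─ j *
            │  └─ r *
            └─ r
               └─ r
                  └─ w
                     └─ h *
Counting every labelled node above: 19.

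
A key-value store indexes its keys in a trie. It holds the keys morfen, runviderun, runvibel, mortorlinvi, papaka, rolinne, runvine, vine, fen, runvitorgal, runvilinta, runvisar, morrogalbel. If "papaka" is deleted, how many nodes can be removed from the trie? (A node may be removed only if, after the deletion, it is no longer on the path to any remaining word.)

6

Walk "papaka" from the leaf back toward the root, removing each node that no remaining word uses.
No other word shares any prefix with "papaka", so all 6 of its nodes go.
Nodes removed: 6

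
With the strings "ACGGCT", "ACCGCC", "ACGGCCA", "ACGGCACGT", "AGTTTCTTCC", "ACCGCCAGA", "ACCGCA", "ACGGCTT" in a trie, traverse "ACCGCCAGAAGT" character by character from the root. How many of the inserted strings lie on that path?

2

Traverse "ACCGCCAGAAGT" character by character; count nodes along the way that are marked as word ends.
Prefixes of the query that are stored words: "ACCGCC", "ACCGCCAGA"
Count: 2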